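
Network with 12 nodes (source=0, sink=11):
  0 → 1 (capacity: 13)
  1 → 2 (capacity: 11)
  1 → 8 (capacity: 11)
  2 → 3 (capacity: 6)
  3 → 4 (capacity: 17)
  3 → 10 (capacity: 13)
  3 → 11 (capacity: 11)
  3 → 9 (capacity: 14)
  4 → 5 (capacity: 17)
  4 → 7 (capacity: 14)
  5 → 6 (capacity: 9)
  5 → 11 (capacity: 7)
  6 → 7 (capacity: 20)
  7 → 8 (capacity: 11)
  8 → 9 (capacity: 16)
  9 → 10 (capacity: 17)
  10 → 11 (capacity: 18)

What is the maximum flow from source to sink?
Maximum flow = 13

Max flow: 13

Flow assignment:
  0 → 1: 13/13
  1 → 2: 6/11
  1 → 8: 7/11
  2 → 3: 6/6
  3 → 11: 6/11
  8 → 9: 7/16
  9 → 10: 7/17
  10 → 11: 7/18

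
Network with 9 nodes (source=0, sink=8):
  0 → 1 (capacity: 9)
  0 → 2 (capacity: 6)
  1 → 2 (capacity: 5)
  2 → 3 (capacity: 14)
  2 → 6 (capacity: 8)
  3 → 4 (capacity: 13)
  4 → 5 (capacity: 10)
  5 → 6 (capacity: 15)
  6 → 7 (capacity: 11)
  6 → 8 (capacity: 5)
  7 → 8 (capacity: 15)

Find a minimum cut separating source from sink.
Min cut value = 11, edges: (0,2), (1,2)

Min cut value: 11
Partition: S = [0, 1], T = [2, 3, 4, 5, 6, 7, 8]
Cut edges: (0,2), (1,2)

By max-flow min-cut theorem, max flow = min cut = 11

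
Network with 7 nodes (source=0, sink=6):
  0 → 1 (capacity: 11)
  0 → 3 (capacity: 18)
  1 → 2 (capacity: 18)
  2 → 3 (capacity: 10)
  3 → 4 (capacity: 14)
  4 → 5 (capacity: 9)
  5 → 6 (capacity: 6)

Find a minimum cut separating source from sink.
Min cut value = 6, edges: (5,6)

Min cut value: 6
Partition: S = [0, 1, 2, 3, 4, 5], T = [6]
Cut edges: (5,6)

By max-flow min-cut theorem, max flow = min cut = 6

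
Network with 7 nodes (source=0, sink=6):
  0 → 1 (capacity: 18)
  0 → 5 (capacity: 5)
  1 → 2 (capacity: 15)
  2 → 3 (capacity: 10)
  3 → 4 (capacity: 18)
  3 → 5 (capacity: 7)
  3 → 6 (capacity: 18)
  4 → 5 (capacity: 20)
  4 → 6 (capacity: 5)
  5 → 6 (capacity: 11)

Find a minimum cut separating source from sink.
Min cut value = 15, edges: (0,5), (2,3)

Min cut value: 15
Partition: S = [0, 1, 2], T = [3, 4, 5, 6]
Cut edges: (0,5), (2,3)

By max-flow min-cut theorem, max flow = min cut = 15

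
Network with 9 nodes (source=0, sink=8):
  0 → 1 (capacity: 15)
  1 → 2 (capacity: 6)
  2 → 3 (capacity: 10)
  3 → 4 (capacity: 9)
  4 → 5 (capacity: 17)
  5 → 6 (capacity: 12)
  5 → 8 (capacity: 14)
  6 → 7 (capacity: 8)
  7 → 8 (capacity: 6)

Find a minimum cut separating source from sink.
Min cut value = 6, edges: (1,2)

Min cut value: 6
Partition: S = [0, 1], T = [2, 3, 4, 5, 6, 7, 8]
Cut edges: (1,2)

By max-flow min-cut theorem, max flow = min cut = 6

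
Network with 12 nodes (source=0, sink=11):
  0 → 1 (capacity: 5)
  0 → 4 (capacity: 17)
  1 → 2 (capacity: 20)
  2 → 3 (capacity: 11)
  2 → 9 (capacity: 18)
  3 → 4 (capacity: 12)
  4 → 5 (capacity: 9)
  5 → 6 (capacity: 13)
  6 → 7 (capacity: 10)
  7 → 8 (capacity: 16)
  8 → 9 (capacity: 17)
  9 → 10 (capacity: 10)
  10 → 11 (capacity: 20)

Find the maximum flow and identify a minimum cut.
Max flow = 10, Min cut edges: (9,10)

Maximum flow: 10
Minimum cut: (9,10)
Partition: S = [0, 1, 2, 3, 4, 5, 6, 7, 8, 9], T = [10, 11]

Max-flow min-cut theorem verified: both equal 10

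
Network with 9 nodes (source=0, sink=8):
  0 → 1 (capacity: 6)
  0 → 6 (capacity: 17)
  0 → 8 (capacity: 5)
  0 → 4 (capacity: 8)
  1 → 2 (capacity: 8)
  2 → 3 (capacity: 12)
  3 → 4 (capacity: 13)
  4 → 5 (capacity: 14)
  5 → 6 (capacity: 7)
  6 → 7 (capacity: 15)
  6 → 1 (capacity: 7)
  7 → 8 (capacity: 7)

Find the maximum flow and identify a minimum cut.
Max flow = 12, Min cut edges: (0,8), (7,8)

Maximum flow: 12
Minimum cut: (0,8), (7,8)
Partition: S = [0, 1, 2, 3, 4, 5, 6, 7], T = [8]

Max-flow min-cut theorem verified: both equal 12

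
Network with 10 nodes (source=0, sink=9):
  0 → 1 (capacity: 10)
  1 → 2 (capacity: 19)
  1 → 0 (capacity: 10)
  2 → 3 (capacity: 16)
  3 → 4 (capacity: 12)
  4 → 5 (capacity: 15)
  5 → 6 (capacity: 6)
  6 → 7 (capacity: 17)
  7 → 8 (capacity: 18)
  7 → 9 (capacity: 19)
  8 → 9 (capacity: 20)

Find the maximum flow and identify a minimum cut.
Max flow = 6, Min cut edges: (5,6)

Maximum flow: 6
Minimum cut: (5,6)
Partition: S = [0, 1, 2, 3, 4, 5], T = [6, 7, 8, 9]

Max-flow min-cut theorem verified: both equal 6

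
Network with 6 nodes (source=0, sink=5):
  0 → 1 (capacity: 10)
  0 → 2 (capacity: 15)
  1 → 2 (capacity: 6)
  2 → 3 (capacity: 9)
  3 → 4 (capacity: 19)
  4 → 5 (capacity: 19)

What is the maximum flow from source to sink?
Maximum flow = 9

Max flow: 9

Flow assignment:
  0 → 1: 6/10
  0 → 2: 3/15
  1 → 2: 6/6
  2 → 3: 9/9
  3 → 4: 9/19
  4 → 5: 9/19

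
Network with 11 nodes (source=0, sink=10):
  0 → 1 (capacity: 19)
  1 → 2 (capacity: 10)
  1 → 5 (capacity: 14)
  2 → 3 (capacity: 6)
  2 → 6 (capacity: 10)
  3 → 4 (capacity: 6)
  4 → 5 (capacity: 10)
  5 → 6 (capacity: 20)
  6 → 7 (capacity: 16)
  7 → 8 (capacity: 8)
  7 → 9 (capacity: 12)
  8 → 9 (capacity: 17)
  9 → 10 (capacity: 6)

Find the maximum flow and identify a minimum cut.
Max flow = 6, Min cut edges: (9,10)

Maximum flow: 6
Minimum cut: (9,10)
Partition: S = [0, 1, 2, 3, 4, 5, 6, 7, 8, 9], T = [10]

Max-flow min-cut theorem verified: both equal 6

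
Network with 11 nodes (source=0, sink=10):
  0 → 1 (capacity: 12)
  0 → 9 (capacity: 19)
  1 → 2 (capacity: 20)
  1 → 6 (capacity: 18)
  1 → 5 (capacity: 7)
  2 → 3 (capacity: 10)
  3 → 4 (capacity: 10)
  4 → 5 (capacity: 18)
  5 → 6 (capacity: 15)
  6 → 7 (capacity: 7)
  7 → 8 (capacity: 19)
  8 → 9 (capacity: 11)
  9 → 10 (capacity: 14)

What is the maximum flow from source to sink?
Maximum flow = 14

Max flow: 14

Flow assignment:
  0 → 1: 7/12
  0 → 9: 7/19
  1 → 6: 7/18
  6 → 7: 7/7
  7 → 8: 7/19
  8 → 9: 7/11
  9 → 10: 14/14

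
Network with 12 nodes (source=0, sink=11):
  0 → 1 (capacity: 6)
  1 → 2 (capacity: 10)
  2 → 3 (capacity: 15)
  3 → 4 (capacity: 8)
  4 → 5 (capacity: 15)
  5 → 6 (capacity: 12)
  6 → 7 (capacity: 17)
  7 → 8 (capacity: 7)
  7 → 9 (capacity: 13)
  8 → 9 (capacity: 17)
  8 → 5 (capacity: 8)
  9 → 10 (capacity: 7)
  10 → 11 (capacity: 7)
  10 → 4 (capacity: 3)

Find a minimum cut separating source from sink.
Min cut value = 6, edges: (0,1)

Min cut value: 6
Partition: S = [0], T = [1, 2, 3, 4, 5, 6, 7, 8, 9, 10, 11]
Cut edges: (0,1)

By max-flow min-cut theorem, max flow = min cut = 6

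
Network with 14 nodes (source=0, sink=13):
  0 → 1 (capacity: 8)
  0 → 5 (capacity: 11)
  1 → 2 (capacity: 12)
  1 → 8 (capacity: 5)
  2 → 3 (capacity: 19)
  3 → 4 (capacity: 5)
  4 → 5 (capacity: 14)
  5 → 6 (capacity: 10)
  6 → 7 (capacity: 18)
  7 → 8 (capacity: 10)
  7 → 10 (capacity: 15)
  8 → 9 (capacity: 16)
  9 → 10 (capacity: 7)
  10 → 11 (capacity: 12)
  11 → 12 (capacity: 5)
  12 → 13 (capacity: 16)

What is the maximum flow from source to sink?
Maximum flow = 5

Max flow: 5

Flow assignment:
  0 → 1: 5/8
  1 → 8: 5/5
  8 → 9: 5/16
  9 → 10: 5/7
  10 → 11: 5/12
  11 → 12: 5/5
  12 → 13: 5/16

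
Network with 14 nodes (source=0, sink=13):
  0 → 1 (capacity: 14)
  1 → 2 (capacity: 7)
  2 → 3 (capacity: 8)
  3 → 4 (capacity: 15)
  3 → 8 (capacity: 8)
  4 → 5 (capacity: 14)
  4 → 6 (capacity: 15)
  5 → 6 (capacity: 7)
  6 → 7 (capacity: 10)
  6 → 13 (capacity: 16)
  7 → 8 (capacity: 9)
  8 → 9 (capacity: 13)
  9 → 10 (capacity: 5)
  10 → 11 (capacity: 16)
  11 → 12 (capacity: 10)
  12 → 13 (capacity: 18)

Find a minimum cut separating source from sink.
Min cut value = 7, edges: (1,2)

Min cut value: 7
Partition: S = [0, 1], T = [2, 3, 4, 5, 6, 7, 8, 9, 10, 11, 12, 13]
Cut edges: (1,2)

By max-flow min-cut theorem, max flow = min cut = 7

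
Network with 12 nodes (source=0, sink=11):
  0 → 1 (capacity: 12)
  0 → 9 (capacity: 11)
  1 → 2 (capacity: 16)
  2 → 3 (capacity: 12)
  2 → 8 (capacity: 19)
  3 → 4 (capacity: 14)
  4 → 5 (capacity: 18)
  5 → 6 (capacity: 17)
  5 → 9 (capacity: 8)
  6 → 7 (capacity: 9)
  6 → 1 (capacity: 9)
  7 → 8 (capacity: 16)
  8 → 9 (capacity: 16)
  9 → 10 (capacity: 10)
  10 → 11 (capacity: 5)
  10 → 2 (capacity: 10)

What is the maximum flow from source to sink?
Maximum flow = 5

Max flow: 5

Flow assignment:
  0 → 1: 5/12
  1 → 2: 5/16
  2 → 8: 5/19
  8 → 9: 5/16
  9 → 10: 5/10
  10 → 11: 5/5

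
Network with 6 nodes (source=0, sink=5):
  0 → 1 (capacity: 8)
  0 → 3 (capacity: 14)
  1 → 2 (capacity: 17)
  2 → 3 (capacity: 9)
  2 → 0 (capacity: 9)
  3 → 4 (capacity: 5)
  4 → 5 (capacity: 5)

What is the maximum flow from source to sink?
Maximum flow = 5

Max flow: 5

Flow assignment:
  0 → 1: 8/8
  0 → 3: 5/14
  1 → 2: 8/17
  2 → 0: 8/9
  3 → 4: 5/5
  4 → 5: 5/5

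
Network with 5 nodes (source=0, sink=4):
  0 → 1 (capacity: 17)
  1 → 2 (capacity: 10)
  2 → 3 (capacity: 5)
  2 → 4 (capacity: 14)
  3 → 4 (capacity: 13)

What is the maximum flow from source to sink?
Maximum flow = 10

Max flow: 10

Flow assignment:
  0 → 1: 10/17
  1 → 2: 10/10
  2 → 4: 10/14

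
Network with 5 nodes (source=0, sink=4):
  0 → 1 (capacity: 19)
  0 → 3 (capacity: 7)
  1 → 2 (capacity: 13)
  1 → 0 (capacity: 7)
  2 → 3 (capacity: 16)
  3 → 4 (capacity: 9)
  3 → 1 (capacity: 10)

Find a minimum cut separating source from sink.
Min cut value = 9, edges: (3,4)

Min cut value: 9
Partition: S = [0, 1, 2, 3], T = [4]
Cut edges: (3,4)

By max-flow min-cut theorem, max flow = min cut = 9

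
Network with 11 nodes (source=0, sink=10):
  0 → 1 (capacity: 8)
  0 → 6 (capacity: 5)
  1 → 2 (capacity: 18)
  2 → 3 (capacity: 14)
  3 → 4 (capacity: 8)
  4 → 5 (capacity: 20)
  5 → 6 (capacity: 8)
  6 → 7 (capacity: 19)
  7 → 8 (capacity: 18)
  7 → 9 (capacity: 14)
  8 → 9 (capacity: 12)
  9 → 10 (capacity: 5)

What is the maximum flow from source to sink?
Maximum flow = 5

Max flow: 5

Flow assignment:
  0 → 1: 5/8
  1 → 2: 5/18
  2 → 3: 5/14
  3 → 4: 5/8
  4 → 5: 5/20
  5 → 6: 5/8
  6 → 7: 5/19
  7 → 9: 5/14
  9 → 10: 5/5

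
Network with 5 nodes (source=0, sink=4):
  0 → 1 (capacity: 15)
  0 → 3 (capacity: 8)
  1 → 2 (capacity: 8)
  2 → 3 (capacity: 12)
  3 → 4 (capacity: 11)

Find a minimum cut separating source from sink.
Min cut value = 11, edges: (3,4)

Min cut value: 11
Partition: S = [0, 1, 2, 3], T = [4]
Cut edges: (3,4)

By max-flow min-cut theorem, max flow = min cut = 11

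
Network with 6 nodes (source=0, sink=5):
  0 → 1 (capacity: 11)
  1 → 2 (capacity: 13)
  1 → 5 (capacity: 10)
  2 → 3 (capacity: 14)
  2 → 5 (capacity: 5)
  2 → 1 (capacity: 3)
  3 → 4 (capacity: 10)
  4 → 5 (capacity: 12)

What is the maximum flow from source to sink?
Maximum flow = 11

Max flow: 11

Flow assignment:
  0 → 1: 11/11
  1 → 2: 1/13
  1 → 5: 10/10
  2 → 5: 1/5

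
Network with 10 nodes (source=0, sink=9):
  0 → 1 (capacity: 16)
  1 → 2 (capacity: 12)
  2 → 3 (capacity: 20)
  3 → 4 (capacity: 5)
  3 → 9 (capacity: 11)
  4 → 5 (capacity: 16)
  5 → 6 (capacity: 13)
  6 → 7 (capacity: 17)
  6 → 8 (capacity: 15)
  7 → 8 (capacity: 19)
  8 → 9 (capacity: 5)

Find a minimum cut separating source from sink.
Min cut value = 12, edges: (1,2)

Min cut value: 12
Partition: S = [0, 1], T = [2, 3, 4, 5, 6, 7, 8, 9]
Cut edges: (1,2)

By max-flow min-cut theorem, max flow = min cut = 12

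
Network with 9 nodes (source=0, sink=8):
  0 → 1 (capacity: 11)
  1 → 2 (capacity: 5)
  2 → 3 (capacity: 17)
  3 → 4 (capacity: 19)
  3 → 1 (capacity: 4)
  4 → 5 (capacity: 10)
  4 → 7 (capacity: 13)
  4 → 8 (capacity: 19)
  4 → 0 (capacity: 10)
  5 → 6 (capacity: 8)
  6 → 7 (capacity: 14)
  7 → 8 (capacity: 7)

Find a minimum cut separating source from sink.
Min cut value = 5, edges: (1,2)

Min cut value: 5
Partition: S = [0, 1], T = [2, 3, 4, 5, 6, 7, 8]
Cut edges: (1,2)

By max-flow min-cut theorem, max flow = min cut = 5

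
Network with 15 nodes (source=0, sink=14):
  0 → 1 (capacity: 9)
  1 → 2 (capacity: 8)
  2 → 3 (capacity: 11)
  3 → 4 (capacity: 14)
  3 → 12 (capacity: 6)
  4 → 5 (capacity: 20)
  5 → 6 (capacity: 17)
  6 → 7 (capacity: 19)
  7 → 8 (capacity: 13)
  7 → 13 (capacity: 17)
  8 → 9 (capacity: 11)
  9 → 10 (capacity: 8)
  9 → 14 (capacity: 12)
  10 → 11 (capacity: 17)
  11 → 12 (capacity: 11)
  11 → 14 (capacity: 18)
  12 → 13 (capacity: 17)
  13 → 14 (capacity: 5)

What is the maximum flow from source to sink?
Maximum flow = 8

Max flow: 8

Flow assignment:
  0 → 1: 8/9
  1 → 2: 8/8
  2 → 3: 8/11
  3 → 4: 3/14
  3 → 12: 5/6
  4 → 5: 3/20
  5 → 6: 3/17
  6 → 7: 3/19
  7 → 8: 3/13
  8 → 9: 3/11
  9 → 14: 3/12
  12 → 13: 5/17
  13 → 14: 5/5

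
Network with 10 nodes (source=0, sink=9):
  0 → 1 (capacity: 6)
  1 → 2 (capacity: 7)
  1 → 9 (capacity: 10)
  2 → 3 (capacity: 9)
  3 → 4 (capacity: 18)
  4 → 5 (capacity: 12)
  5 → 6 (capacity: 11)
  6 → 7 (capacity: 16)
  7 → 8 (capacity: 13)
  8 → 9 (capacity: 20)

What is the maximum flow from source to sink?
Maximum flow = 6

Max flow: 6

Flow assignment:
  0 → 1: 6/6
  1 → 9: 6/10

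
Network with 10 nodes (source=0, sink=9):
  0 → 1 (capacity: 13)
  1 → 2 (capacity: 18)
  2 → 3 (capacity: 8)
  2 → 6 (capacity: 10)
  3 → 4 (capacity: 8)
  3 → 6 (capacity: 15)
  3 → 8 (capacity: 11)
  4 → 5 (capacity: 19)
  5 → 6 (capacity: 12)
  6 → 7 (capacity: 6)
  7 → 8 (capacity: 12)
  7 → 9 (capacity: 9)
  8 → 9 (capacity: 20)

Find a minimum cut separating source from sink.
Min cut value = 13, edges: (0,1)

Min cut value: 13
Partition: S = [0], T = [1, 2, 3, 4, 5, 6, 7, 8, 9]
Cut edges: (0,1)

By max-flow min-cut theorem, max flow = min cut = 13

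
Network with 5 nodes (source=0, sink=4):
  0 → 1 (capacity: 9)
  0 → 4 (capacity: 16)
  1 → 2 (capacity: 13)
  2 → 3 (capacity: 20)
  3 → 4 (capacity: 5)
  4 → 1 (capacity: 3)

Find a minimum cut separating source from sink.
Min cut value = 21, edges: (0,4), (3,4)

Min cut value: 21
Partition: S = [0, 1, 2, 3], T = [4]
Cut edges: (0,4), (3,4)

By max-flow min-cut theorem, max flow = min cut = 21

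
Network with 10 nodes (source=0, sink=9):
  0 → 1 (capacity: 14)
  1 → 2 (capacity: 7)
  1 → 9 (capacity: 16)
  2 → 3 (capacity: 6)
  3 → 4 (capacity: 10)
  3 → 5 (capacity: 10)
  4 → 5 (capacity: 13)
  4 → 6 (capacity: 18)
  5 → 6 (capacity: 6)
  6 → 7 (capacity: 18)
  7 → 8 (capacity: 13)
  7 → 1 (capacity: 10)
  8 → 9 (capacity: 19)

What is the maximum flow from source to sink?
Maximum flow = 14

Max flow: 14

Flow assignment:
  0 → 1: 14/14
  1 → 9: 14/16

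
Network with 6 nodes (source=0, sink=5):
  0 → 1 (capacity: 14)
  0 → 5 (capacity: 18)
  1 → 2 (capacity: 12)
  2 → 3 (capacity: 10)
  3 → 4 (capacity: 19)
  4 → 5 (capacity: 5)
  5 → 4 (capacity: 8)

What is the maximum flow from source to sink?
Maximum flow = 23

Max flow: 23

Flow assignment:
  0 → 1: 5/14
  0 → 5: 18/18
  1 → 2: 5/12
  2 → 3: 5/10
  3 → 4: 5/19
  4 → 5: 5/5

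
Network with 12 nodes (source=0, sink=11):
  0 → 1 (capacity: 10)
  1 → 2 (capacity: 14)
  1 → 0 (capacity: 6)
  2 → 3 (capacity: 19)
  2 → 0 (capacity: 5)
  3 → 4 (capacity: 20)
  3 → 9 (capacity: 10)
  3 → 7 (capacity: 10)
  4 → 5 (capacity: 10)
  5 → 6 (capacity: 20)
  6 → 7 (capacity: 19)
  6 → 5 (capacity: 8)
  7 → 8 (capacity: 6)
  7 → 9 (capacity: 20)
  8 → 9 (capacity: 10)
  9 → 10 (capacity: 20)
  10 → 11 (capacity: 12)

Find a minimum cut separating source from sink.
Min cut value = 10, edges: (0,1)

Min cut value: 10
Partition: S = [0], T = [1, 2, 3, 4, 5, 6, 7, 8, 9, 10, 11]
Cut edges: (0,1)

By max-flow min-cut theorem, max flow = min cut = 10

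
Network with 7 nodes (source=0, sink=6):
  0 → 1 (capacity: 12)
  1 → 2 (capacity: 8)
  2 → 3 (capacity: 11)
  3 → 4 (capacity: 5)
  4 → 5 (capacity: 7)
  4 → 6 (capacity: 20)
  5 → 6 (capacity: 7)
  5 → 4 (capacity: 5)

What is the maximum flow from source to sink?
Maximum flow = 5

Max flow: 5

Flow assignment:
  0 → 1: 5/12
  1 → 2: 5/8
  2 → 3: 5/11
  3 → 4: 5/5
  4 → 6: 5/20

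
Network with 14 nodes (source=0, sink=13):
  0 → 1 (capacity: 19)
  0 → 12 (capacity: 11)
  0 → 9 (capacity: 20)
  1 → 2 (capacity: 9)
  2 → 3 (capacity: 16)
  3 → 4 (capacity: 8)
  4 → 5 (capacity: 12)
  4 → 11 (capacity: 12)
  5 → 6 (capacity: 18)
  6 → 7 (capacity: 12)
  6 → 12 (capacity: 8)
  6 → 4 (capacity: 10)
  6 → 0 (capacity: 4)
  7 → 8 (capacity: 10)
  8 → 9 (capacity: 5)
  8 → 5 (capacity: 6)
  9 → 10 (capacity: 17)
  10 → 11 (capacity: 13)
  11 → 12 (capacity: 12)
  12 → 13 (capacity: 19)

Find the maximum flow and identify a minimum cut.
Max flow = 19, Min cut edges: (12,13)

Maximum flow: 19
Minimum cut: (12,13)
Partition: S = [0, 1, 2, 3, 4, 5, 6, 7, 8, 9, 10, 11, 12], T = [13]

Max-flow min-cut theorem verified: both equal 19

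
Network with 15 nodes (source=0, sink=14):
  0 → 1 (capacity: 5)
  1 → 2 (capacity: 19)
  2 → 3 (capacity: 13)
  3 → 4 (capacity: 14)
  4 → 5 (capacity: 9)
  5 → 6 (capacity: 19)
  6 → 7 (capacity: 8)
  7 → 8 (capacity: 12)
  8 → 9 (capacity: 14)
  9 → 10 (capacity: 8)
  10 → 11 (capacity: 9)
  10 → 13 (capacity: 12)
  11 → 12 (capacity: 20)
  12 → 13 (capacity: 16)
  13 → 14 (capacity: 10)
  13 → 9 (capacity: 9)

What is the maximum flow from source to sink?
Maximum flow = 5

Max flow: 5

Flow assignment:
  0 → 1: 5/5
  1 → 2: 5/19
  2 → 3: 5/13
  3 → 4: 5/14
  4 → 5: 5/9
  5 → 6: 5/19
  6 → 7: 5/8
  7 → 8: 5/12
  8 → 9: 5/14
  9 → 10: 5/8
  10 → 13: 5/12
  13 → 14: 5/10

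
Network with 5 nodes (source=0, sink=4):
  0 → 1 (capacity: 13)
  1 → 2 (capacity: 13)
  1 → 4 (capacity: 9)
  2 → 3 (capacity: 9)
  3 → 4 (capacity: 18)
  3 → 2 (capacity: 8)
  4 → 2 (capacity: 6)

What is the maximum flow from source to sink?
Maximum flow = 13

Max flow: 13

Flow assignment:
  0 → 1: 13/13
  1 → 2: 4/13
  1 → 4: 9/9
  2 → 3: 4/9
  3 → 4: 4/18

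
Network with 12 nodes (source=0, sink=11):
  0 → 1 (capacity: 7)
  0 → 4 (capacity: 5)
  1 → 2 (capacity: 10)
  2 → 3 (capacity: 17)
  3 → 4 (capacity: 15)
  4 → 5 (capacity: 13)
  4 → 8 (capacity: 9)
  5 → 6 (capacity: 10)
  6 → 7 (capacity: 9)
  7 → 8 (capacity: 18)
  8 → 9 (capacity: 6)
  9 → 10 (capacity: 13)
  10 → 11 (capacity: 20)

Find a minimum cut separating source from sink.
Min cut value = 6, edges: (8,9)

Min cut value: 6
Partition: S = [0, 1, 2, 3, 4, 5, 6, 7, 8], T = [9, 10, 11]
Cut edges: (8,9)

By max-flow min-cut theorem, max flow = min cut = 6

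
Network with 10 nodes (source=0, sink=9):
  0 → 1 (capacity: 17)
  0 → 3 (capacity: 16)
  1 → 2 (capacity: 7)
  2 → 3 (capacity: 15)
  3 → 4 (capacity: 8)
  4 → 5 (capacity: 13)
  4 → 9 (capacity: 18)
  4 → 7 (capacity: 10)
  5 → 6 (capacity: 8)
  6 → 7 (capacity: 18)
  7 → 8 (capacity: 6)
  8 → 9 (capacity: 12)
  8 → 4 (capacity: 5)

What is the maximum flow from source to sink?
Maximum flow = 8

Max flow: 8

Flow assignment:
  0 → 3: 8/16
  3 → 4: 8/8
  4 → 9: 8/18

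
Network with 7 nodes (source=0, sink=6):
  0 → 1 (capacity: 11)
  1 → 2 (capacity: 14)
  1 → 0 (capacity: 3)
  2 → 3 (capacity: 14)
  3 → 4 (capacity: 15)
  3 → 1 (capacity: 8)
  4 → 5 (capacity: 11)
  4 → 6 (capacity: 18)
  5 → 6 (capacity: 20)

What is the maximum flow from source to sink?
Maximum flow = 11

Max flow: 11

Flow assignment:
  0 → 1: 11/11
  1 → 2: 11/14
  2 → 3: 11/14
  3 → 4: 11/15
  4 → 6: 11/18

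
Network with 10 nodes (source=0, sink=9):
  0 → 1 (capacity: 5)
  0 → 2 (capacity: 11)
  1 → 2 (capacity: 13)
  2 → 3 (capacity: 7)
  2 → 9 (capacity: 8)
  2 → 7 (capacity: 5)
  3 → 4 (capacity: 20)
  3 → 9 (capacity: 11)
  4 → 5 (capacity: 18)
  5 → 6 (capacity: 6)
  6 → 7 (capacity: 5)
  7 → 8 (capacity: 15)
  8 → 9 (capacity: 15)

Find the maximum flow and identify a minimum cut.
Max flow = 16, Min cut edges: (0,1), (0,2)

Maximum flow: 16
Minimum cut: (0,1), (0,2)
Partition: S = [0], T = [1, 2, 3, 4, 5, 6, 7, 8, 9]

Max-flow min-cut theorem verified: both equal 16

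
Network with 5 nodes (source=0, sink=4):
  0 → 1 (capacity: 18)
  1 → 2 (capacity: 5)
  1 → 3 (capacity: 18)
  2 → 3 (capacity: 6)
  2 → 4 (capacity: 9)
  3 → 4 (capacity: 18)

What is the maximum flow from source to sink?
Maximum flow = 18

Max flow: 18

Flow assignment:
  0 → 1: 18/18
  1 → 2: 5/5
  1 → 3: 13/18
  2 → 4: 5/9
  3 → 4: 13/18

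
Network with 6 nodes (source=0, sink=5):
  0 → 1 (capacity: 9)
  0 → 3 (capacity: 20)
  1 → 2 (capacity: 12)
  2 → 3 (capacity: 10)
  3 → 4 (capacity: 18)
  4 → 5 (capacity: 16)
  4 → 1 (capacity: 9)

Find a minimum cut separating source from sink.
Min cut value = 16, edges: (4,5)

Min cut value: 16
Partition: S = [0, 1, 2, 3, 4], T = [5]
Cut edges: (4,5)

By max-flow min-cut theorem, max flow = min cut = 16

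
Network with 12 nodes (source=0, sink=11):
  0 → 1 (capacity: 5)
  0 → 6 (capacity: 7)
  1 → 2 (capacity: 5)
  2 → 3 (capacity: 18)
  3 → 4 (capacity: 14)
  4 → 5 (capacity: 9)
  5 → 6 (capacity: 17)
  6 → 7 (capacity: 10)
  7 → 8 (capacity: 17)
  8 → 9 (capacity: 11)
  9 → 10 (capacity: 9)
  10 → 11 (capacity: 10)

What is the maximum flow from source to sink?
Maximum flow = 9

Max flow: 9

Flow assignment:
  0 → 1: 5/5
  0 → 6: 4/7
  1 → 2: 5/5
  2 → 3: 5/18
  3 → 4: 5/14
  4 → 5: 5/9
  5 → 6: 5/17
  6 → 7: 9/10
  7 → 8: 9/17
  8 → 9: 9/11
  9 → 10: 9/9
  10 → 11: 9/10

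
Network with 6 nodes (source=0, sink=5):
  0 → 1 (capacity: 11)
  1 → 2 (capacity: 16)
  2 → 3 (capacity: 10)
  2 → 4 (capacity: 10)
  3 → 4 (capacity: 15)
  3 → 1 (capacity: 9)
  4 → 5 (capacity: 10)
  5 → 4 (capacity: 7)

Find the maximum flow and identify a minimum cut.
Max flow = 10, Min cut edges: (4,5)

Maximum flow: 10
Minimum cut: (4,5)
Partition: S = [0, 1, 2, 3, 4], T = [5]

Max-flow min-cut theorem verified: both equal 10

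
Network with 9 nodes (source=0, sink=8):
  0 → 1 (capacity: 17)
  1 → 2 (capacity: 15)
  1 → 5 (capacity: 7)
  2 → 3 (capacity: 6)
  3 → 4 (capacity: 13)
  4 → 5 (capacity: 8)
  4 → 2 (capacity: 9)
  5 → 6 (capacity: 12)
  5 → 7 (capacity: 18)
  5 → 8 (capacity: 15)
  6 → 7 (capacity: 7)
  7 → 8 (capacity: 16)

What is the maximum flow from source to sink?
Maximum flow = 13

Max flow: 13

Flow assignment:
  0 → 1: 13/17
  1 → 2: 6/15
  1 → 5: 7/7
  2 → 3: 6/6
  3 → 4: 6/13
  4 → 5: 6/8
  5 → 8: 13/15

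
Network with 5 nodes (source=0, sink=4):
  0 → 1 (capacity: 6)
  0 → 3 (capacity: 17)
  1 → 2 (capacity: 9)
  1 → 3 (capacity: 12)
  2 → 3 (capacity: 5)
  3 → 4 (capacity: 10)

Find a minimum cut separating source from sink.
Min cut value = 10, edges: (3,4)

Min cut value: 10
Partition: S = [0, 1, 2, 3], T = [4]
Cut edges: (3,4)

By max-flow min-cut theorem, max flow = min cut = 10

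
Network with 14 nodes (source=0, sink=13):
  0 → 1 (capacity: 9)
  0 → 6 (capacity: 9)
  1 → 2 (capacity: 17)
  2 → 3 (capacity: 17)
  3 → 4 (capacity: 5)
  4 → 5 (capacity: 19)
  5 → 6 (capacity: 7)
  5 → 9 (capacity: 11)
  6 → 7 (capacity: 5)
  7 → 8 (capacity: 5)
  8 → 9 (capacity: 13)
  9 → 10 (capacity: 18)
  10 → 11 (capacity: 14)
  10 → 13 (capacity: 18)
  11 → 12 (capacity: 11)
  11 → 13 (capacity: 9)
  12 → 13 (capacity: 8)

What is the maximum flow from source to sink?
Maximum flow = 10

Max flow: 10

Flow assignment:
  0 → 1: 5/9
  0 → 6: 5/9
  1 → 2: 5/17
  2 → 3: 5/17
  3 → 4: 5/5
  4 → 5: 5/19
  5 → 9: 5/11
  6 → 7: 5/5
  7 → 8: 5/5
  8 → 9: 5/13
  9 → 10: 10/18
  10 → 13: 10/18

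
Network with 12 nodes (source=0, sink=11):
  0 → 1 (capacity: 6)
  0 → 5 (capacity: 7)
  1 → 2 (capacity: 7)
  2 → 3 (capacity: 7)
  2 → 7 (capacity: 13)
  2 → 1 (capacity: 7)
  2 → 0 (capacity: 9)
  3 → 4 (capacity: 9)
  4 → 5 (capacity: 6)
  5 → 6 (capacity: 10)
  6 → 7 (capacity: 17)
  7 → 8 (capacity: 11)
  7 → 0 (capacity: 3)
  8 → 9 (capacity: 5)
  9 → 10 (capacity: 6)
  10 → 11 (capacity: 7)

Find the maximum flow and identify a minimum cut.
Max flow = 5, Min cut edges: (8,9)

Maximum flow: 5
Minimum cut: (8,9)
Partition: S = [0, 1, 2, 3, 4, 5, 6, 7, 8], T = [9, 10, 11]

Max-flow min-cut theorem verified: both equal 5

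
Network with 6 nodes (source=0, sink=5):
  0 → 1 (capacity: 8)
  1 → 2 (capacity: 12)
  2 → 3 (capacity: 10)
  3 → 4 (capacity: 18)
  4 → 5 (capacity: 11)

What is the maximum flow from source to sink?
Maximum flow = 8

Max flow: 8

Flow assignment:
  0 → 1: 8/8
  1 → 2: 8/12
  2 → 3: 8/10
  3 → 4: 8/18
  4 → 5: 8/11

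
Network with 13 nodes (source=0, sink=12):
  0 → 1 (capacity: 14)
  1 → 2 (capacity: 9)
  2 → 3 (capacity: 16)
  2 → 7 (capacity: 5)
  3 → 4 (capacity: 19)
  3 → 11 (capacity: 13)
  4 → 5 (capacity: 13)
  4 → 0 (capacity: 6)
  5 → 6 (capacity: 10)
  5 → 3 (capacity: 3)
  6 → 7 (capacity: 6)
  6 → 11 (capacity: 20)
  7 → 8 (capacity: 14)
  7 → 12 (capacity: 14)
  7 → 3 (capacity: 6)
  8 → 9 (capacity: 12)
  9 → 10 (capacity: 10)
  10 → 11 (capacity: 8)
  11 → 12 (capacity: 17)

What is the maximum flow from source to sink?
Maximum flow = 9

Max flow: 9

Flow assignment:
  0 → 1: 9/14
  1 → 2: 9/9
  2 → 3: 4/16
  2 → 7: 5/5
  3 → 11: 4/13
  7 → 12: 5/14
  11 → 12: 4/17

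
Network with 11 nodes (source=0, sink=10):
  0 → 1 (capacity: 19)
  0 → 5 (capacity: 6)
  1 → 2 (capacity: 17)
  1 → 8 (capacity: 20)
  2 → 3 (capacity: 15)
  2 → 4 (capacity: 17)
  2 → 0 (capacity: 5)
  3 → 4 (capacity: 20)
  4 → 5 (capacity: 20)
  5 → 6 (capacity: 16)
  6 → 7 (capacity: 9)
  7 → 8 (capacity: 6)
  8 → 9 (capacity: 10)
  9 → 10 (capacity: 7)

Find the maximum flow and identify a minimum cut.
Max flow = 7, Min cut edges: (9,10)

Maximum flow: 7
Minimum cut: (9,10)
Partition: S = [0, 1, 2, 3, 4, 5, 6, 7, 8, 9], T = [10]

Max-flow min-cut theorem verified: both equal 7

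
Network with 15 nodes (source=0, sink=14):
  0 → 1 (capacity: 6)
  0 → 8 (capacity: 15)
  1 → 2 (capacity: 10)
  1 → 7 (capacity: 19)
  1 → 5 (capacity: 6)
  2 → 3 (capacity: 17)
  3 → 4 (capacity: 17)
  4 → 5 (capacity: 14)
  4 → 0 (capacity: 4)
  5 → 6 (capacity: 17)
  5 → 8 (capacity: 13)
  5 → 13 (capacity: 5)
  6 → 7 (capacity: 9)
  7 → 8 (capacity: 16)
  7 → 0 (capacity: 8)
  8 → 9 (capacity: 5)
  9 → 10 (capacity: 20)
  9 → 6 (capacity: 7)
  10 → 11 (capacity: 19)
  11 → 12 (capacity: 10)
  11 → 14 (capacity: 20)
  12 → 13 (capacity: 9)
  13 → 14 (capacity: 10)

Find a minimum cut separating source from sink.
Min cut value = 10, edges: (5,13), (8,9)

Min cut value: 10
Partition: S = [0, 1, 2, 3, 4, 5, 6, 7, 8], T = [9, 10, 11, 12, 13, 14]
Cut edges: (5,13), (8,9)

By max-flow min-cut theorem, max flow = min cut = 10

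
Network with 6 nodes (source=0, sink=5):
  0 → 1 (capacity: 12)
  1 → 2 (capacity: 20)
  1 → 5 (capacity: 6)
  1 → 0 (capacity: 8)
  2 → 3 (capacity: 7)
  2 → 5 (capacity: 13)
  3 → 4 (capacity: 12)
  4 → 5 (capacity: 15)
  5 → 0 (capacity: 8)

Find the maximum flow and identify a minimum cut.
Max flow = 12, Min cut edges: (0,1)

Maximum flow: 12
Minimum cut: (0,1)
Partition: S = [0], T = [1, 2, 3, 4, 5]

Max-flow min-cut theorem verified: both equal 12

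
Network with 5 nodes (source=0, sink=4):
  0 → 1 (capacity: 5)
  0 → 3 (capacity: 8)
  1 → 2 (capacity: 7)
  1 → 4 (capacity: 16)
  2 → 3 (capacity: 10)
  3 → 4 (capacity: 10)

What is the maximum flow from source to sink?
Maximum flow = 13

Max flow: 13

Flow assignment:
  0 → 1: 5/5
  0 → 3: 8/8
  1 → 4: 5/16
  3 → 4: 8/10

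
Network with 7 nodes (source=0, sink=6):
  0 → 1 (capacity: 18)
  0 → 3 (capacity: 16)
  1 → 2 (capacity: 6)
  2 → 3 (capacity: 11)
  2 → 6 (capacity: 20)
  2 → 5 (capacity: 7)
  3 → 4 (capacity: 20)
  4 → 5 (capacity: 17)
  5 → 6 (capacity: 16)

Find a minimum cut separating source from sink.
Min cut value = 22, edges: (1,2), (5,6)

Min cut value: 22
Partition: S = [0, 1, 3, 4, 5], T = [2, 6]
Cut edges: (1,2), (5,6)

By max-flow min-cut theorem, max flow = min cut = 22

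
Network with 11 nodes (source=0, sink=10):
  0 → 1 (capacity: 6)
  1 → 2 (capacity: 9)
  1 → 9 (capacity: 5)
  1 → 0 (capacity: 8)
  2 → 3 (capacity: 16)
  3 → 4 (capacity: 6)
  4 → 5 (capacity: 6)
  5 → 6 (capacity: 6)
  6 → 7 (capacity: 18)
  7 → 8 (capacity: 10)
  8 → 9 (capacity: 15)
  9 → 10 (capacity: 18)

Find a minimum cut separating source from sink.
Min cut value = 6, edges: (0,1)

Min cut value: 6
Partition: S = [0], T = [1, 2, 3, 4, 5, 6, 7, 8, 9, 10]
Cut edges: (0,1)

By max-flow min-cut theorem, max flow = min cut = 6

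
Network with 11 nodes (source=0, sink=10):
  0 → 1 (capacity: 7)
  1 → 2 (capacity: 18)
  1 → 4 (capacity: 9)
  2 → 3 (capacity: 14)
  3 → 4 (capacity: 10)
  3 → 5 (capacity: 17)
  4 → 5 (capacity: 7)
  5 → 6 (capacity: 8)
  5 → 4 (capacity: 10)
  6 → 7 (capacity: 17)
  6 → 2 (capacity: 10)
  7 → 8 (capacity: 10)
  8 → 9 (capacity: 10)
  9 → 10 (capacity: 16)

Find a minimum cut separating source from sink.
Min cut value = 7, edges: (0,1)

Min cut value: 7
Partition: S = [0], T = [1, 2, 3, 4, 5, 6, 7, 8, 9, 10]
Cut edges: (0,1)

By max-flow min-cut theorem, max flow = min cut = 7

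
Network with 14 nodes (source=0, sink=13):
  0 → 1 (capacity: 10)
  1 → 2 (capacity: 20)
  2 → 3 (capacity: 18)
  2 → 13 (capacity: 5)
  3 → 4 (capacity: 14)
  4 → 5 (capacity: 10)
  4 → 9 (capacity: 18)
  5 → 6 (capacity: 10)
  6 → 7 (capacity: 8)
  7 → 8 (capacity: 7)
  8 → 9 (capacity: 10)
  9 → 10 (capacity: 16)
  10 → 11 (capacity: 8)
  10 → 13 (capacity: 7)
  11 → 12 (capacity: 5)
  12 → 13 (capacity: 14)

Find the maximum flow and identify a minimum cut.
Max flow = 10, Min cut edges: (0,1)

Maximum flow: 10
Minimum cut: (0,1)
Partition: S = [0], T = [1, 2, 3, 4, 5, 6, 7, 8, 9, 10, 11, 12, 13]

Max-flow min-cut theorem verified: both equal 10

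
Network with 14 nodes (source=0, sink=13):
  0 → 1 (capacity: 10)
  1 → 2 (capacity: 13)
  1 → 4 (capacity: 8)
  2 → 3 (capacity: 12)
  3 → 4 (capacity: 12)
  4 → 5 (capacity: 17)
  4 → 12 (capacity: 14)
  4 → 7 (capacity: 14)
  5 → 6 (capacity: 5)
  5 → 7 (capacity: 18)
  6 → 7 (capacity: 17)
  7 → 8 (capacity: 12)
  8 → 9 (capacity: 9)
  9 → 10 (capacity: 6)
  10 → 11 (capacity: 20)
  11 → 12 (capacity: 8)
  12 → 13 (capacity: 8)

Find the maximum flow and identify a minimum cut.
Max flow = 8, Min cut edges: (12,13)

Maximum flow: 8
Minimum cut: (12,13)
Partition: S = [0, 1, 2, 3, 4, 5, 6, 7, 8, 9, 10, 11, 12], T = [13]

Max-flow min-cut theorem verified: both equal 8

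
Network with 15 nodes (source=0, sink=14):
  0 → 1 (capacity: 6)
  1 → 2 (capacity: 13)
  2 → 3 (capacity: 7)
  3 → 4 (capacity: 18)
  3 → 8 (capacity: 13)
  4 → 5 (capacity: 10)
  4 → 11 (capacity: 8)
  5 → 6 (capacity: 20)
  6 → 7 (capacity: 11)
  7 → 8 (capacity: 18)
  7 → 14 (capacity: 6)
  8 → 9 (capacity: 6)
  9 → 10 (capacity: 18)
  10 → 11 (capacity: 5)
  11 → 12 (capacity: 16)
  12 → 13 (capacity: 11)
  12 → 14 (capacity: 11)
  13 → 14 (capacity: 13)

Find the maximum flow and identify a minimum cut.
Max flow = 6, Min cut edges: (0,1)

Maximum flow: 6
Minimum cut: (0,1)
Partition: S = [0], T = [1, 2, 3, 4, 5, 6, 7, 8, 9, 10, 11, 12, 13, 14]

Max-flow min-cut theorem verified: both equal 6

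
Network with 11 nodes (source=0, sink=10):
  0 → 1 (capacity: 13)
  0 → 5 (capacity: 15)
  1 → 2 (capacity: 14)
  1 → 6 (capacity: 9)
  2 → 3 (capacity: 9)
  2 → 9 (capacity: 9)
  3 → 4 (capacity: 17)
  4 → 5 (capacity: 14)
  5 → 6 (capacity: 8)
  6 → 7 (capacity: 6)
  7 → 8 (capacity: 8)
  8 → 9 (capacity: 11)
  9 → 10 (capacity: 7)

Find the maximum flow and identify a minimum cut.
Max flow = 7, Min cut edges: (9,10)

Maximum flow: 7
Minimum cut: (9,10)
Partition: S = [0, 1, 2, 3, 4, 5, 6, 7, 8, 9], T = [10]

Max-flow min-cut theorem verified: both equal 7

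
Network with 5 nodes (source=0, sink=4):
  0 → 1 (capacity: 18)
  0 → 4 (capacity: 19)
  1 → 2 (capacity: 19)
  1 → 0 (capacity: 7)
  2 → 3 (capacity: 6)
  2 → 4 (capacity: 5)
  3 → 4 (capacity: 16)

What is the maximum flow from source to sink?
Maximum flow = 30

Max flow: 30

Flow assignment:
  0 → 1: 11/18
  0 → 4: 19/19
  1 → 2: 11/19
  2 → 3: 6/6
  2 → 4: 5/5
  3 → 4: 6/16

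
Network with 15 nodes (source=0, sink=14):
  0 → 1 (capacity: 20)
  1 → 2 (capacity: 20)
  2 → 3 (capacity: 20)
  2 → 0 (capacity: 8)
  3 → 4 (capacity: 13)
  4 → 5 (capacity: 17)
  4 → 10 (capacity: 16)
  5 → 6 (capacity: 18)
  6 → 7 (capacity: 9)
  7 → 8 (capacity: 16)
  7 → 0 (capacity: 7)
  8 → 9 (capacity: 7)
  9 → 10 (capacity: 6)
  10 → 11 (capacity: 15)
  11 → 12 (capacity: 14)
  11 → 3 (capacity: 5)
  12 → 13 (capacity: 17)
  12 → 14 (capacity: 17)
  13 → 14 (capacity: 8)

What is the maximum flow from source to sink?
Maximum flow = 13

Max flow: 13

Flow assignment:
  0 → 1: 20/20
  1 → 2: 20/20
  2 → 3: 13/20
  2 → 0: 7/8
  3 → 4: 13/13
  4 → 10: 13/16
  10 → 11: 13/15
  11 → 12: 13/14
  12 → 14: 13/17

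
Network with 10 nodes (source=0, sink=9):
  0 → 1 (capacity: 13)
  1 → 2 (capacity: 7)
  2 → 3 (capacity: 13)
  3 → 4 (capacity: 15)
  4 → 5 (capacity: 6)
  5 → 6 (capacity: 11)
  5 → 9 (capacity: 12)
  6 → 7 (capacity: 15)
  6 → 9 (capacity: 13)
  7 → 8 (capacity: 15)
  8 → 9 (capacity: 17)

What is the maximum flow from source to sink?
Maximum flow = 6

Max flow: 6

Flow assignment:
  0 → 1: 6/13
  1 → 2: 6/7
  2 → 3: 6/13
  3 → 4: 6/15
  4 → 5: 6/6
  5 → 9: 6/12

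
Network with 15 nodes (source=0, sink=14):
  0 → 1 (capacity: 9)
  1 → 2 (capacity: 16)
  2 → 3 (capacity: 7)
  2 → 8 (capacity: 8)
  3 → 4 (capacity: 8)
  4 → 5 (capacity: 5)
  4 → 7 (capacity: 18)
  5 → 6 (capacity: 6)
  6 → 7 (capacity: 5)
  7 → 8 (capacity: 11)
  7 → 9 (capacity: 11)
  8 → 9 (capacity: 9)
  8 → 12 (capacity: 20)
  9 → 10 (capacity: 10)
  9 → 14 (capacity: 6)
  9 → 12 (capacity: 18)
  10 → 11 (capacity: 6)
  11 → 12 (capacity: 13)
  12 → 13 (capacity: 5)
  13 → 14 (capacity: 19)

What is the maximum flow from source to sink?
Maximum flow = 9

Max flow: 9

Flow assignment:
  0 → 1: 9/9
  1 → 2: 9/16
  2 → 3: 1/7
  2 → 8: 8/8
  3 → 4: 1/8
  4 → 7: 1/18
  7 → 8: 1/11
  8 → 9: 6/9
  8 → 12: 3/20
  9 → 14: 6/6
  12 → 13: 3/5
  13 → 14: 3/19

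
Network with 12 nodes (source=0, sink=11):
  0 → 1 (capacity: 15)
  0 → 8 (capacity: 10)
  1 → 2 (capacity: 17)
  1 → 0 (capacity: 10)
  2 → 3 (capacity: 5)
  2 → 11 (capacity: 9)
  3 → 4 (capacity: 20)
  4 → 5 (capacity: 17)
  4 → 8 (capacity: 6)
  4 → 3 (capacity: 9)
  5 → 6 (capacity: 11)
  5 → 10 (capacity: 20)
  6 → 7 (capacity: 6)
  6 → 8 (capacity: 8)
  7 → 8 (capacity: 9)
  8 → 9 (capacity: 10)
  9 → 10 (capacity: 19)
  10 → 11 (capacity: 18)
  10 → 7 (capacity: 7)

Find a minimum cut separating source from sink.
Min cut value = 24, edges: (2,3), (2,11), (8,9)

Min cut value: 24
Partition: S = [0, 1, 2, 6, 7, 8], T = [3, 4, 5, 9, 10, 11]
Cut edges: (2,3), (2,11), (8,9)

By max-flow min-cut theorem, max flow = min cut = 24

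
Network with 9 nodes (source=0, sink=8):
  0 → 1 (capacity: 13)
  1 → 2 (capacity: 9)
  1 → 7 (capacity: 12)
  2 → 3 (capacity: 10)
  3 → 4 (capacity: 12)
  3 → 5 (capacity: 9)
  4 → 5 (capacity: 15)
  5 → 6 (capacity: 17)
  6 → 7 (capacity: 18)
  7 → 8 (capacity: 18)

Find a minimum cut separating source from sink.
Min cut value = 13, edges: (0,1)

Min cut value: 13
Partition: S = [0], T = [1, 2, 3, 4, 5, 6, 7, 8]
Cut edges: (0,1)

By max-flow min-cut theorem, max flow = min cut = 13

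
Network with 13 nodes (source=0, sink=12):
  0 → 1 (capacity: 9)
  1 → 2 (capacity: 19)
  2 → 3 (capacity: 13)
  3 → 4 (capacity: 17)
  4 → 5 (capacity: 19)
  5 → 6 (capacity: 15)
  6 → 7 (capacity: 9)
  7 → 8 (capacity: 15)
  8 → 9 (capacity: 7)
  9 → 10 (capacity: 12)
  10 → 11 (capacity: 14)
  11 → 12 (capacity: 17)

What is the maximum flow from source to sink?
Maximum flow = 7

Max flow: 7

Flow assignment:
  0 → 1: 7/9
  1 → 2: 7/19
  2 → 3: 7/13
  3 → 4: 7/17
  4 → 5: 7/19
  5 → 6: 7/15
  6 → 7: 7/9
  7 → 8: 7/15
  8 → 9: 7/7
  9 → 10: 7/12
  10 → 11: 7/14
  11 → 12: 7/17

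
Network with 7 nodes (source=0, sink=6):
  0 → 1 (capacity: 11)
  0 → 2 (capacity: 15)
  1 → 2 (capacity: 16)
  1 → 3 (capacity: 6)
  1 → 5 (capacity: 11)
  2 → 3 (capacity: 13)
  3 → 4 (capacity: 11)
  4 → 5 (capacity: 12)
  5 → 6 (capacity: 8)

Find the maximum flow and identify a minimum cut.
Max flow = 8, Min cut edges: (5,6)

Maximum flow: 8
Minimum cut: (5,6)
Partition: S = [0, 1, 2, 3, 4, 5], T = [6]

Max-flow min-cut theorem verified: both equal 8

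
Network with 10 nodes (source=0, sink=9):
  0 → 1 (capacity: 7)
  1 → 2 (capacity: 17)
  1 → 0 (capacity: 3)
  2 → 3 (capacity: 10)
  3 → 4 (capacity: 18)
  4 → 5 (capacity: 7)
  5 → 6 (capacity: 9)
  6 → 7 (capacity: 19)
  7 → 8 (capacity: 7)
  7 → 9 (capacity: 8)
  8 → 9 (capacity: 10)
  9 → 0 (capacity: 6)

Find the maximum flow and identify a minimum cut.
Max flow = 7, Min cut edges: (4,5)

Maximum flow: 7
Minimum cut: (4,5)
Partition: S = [0, 1, 2, 3, 4], T = [5, 6, 7, 8, 9]

Max-flow min-cut theorem verified: both equal 7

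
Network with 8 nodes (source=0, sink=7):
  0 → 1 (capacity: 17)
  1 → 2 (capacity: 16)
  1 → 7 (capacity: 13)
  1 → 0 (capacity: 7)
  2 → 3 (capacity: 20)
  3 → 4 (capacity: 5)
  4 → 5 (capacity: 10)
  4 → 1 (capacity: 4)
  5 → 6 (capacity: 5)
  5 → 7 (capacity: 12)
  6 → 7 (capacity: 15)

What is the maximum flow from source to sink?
Maximum flow = 17

Max flow: 17

Flow assignment:
  0 → 1: 17/17
  1 → 2: 4/16
  1 → 7: 13/13
  2 → 3: 4/20
  3 → 4: 4/5
  4 → 5: 4/10
  5 → 7: 4/12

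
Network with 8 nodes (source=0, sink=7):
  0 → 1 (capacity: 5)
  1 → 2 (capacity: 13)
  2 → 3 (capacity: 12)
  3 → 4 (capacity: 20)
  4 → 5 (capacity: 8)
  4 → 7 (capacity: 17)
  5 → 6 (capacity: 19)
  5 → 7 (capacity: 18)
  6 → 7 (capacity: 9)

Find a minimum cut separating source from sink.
Min cut value = 5, edges: (0,1)

Min cut value: 5
Partition: S = [0], T = [1, 2, 3, 4, 5, 6, 7]
Cut edges: (0,1)

By max-flow min-cut theorem, max flow = min cut = 5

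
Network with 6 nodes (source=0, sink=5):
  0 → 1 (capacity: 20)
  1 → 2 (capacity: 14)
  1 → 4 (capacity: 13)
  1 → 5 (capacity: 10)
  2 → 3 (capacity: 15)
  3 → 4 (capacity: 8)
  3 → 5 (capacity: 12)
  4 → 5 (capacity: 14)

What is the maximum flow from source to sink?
Maximum flow = 20

Max flow: 20

Flow assignment:
  0 → 1: 20/20
  1 → 4: 10/13
  1 → 5: 10/10
  4 → 5: 10/14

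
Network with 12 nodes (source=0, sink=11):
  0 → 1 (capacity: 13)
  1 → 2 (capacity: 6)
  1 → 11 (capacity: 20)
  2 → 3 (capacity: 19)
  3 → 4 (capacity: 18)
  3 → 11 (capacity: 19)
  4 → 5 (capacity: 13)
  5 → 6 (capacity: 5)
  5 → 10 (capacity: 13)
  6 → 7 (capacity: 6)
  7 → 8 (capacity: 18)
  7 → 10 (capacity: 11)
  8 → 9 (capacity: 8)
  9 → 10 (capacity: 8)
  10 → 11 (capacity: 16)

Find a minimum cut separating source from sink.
Min cut value = 13, edges: (0,1)

Min cut value: 13
Partition: S = [0], T = [1, 2, 3, 4, 5, 6, 7, 8, 9, 10, 11]
Cut edges: (0,1)

By max-flow min-cut theorem, max flow = min cut = 13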